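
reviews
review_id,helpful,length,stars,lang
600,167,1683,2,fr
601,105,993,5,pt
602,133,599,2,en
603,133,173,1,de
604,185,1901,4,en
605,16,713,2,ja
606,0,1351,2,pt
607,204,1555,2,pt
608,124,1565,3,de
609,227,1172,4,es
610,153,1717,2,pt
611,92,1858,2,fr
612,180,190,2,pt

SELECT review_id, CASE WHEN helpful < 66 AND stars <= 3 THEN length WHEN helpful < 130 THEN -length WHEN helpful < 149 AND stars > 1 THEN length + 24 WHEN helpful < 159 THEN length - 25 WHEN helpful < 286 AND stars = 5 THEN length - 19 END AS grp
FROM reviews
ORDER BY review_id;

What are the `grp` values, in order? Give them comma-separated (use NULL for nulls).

NULL, -993, 623, 148, NULL, 713, 1351, NULL, -1565, NULL, 1692, -1858, NULL

review_id=600: (no match → NULL) → NULL
review_id=601: helpful < 130 → -993
review_id=602: helpful < 149 AND stars > 1 → 623
review_id=603: helpful < 159 → 148
review_id=604: (no match → NULL) → NULL
review_id=605: helpful < 66 AND stars <= 3 → 713
review_id=606: helpful < 66 AND stars <= 3 → 1351
review_id=607: (no match → NULL) → NULL
review_id=608: helpful < 130 → -1565
review_id=609: (no match → NULL) → NULL
review_id=610: helpful < 159 → 1692
review_id=611: helpful < 130 → -1858
review_id=612: (no match → NULL) → NULL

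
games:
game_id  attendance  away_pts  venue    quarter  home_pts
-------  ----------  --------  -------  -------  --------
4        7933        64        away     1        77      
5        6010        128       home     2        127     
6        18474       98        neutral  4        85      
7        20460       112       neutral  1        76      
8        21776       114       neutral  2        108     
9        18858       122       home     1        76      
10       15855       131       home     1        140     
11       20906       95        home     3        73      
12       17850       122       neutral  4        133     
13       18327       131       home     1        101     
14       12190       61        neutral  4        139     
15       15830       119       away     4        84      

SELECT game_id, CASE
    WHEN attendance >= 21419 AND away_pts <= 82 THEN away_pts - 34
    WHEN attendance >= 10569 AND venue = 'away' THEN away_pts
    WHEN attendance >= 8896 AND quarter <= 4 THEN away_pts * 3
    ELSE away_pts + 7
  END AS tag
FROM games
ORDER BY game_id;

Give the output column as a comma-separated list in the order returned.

71, 135, 294, 336, 342, 366, 393, 285, 366, 393, 183, 119

game_id=4: ELSE → 71
game_id=5: ELSE → 135
game_id=6: attendance >= 8896 AND quarter <= 4 → 294
game_id=7: attendance >= 8896 AND quarter <= 4 → 336
game_id=8: attendance >= 8896 AND quarter <= 4 → 342
game_id=9: attendance >= 8896 AND quarter <= 4 → 366
game_id=10: attendance >= 8896 AND quarter <= 4 → 393
game_id=11: attendance >= 8896 AND quarter <= 4 → 285
game_id=12: attendance >= 8896 AND quarter <= 4 → 366
game_id=13: attendance >= 8896 AND quarter <= 4 → 393
game_id=14: attendance >= 8896 AND quarter <= 4 → 183
game_id=15: attendance >= 10569 AND venue = 'away' → 119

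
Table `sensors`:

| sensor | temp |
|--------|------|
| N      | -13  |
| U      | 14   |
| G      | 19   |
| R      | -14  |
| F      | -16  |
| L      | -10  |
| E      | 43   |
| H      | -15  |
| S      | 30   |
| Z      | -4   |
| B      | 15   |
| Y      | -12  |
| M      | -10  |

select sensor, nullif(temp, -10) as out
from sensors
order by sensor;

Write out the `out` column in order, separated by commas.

15, 43, -16, 19, -15, NULL, NULL, -13, -14, 30, 14, -12, -4

sensor=B: temp=15 vs -10: differ → 15
sensor=E: temp=43 vs -10: differ → 43
sensor=F: temp=-16 vs -10: differ → -16
sensor=G: temp=19 vs -10: differ → 19
sensor=H: temp=-15 vs -10: differ → -15
sensor=L: temp=-10 vs -10: equal → NULL
sensor=M: temp=-10 vs -10: equal → NULL
sensor=N: temp=-13 vs -10: differ → -13
sensor=R: temp=-14 vs -10: differ → -14
sensor=S: temp=30 vs -10: differ → 30
sensor=U: temp=14 vs -10: differ → 14
sensor=Y: temp=-12 vs -10: differ → -12
sensor=Z: temp=-4 vs -10: differ → -4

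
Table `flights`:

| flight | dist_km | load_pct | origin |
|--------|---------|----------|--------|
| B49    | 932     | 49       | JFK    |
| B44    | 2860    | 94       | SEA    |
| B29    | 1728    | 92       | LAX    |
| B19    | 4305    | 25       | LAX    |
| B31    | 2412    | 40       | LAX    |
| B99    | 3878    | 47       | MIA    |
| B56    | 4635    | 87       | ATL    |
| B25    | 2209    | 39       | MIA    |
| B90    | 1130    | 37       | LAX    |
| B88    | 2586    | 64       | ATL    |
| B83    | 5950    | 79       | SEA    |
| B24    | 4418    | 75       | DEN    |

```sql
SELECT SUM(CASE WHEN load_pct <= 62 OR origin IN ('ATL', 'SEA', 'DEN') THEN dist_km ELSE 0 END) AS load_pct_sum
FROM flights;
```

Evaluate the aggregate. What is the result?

35315

flight=B49: ✓ → 932
flight=B44: ✓ → 2860
flight=B29: ✗
flight=B19: ✓ → 4305
flight=B31: ✓ → 2412
flight=B99: ✓ → 3878
flight=B56: ✓ → 4635
flight=B25: ✓ → 2209
flight=B90: ✓ → 1130
flight=B88: ✓ → 2586
flight=B83: ✓ → 5950
flight=B24: ✓ → 4418
load_pct_sum = 932 + 2860 + 4305 + 2412 + 3878 + 4635 + 2209 + 1130 + 2586 + 5950 + 4418 = 35315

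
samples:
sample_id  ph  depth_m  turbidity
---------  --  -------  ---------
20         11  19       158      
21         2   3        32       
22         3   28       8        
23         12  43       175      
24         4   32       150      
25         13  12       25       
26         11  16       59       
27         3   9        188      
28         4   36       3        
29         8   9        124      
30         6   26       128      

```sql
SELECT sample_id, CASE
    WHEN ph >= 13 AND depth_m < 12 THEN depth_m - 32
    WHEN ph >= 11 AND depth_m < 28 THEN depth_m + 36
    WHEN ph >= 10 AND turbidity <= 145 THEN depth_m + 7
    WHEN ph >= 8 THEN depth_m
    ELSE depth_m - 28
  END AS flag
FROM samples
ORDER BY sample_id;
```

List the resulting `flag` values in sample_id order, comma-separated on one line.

55, -25, 0, 43, 4, 48, 52, -19, 8, 9, -2

sample_id=20: ph >= 11 AND depth_m < 28 → 55
sample_id=21: ELSE → -25
sample_id=22: ELSE → 0
sample_id=23: ph >= 8 → 43
sample_id=24: ELSE → 4
sample_id=25: ph >= 11 AND depth_m < 28 → 48
sample_id=26: ph >= 11 AND depth_m < 28 → 52
sample_id=27: ELSE → -19
sample_id=28: ELSE → 8
sample_id=29: ph >= 8 → 9
sample_id=30: ELSE → -2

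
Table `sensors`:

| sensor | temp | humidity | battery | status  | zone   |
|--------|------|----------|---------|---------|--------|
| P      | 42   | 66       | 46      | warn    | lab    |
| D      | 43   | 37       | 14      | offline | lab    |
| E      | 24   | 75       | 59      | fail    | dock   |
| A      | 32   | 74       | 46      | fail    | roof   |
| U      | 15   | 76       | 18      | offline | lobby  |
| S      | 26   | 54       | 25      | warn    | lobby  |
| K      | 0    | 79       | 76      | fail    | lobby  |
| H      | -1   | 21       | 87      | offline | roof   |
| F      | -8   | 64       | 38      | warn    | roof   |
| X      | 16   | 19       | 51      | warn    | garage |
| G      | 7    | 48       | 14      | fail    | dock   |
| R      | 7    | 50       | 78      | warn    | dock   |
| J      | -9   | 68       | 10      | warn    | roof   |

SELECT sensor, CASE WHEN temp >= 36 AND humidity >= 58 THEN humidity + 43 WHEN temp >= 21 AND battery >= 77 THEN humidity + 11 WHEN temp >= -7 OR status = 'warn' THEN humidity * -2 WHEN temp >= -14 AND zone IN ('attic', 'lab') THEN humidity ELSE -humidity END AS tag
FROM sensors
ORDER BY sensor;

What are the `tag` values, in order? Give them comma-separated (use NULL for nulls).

-148, -74, -150, -128, -96, -42, -136, -158, 109, -100, -108, -152, -38

sensor=A: temp >= -7 OR status = 'warn' → -148
sensor=D: temp >= -7 OR status = 'warn' → -74
sensor=E: temp >= -7 OR status = 'warn' → -150
sensor=F: temp >= -7 OR status = 'warn' → -128
sensor=G: temp >= -7 OR status = 'warn' → -96
sensor=H: temp >= -7 OR status = 'warn' → -42
sensor=J: temp >= -7 OR status = 'warn' → -136
sensor=K: temp >= -7 OR status = 'warn' → -158
sensor=P: temp >= 36 AND humidity >= 58 → 109
sensor=R: temp >= -7 OR status = 'warn' → -100
sensor=S: temp >= -7 OR status = 'warn' → -108
sensor=U: temp >= -7 OR status = 'warn' → -152
sensor=X: temp >= -7 OR status = 'warn' → -38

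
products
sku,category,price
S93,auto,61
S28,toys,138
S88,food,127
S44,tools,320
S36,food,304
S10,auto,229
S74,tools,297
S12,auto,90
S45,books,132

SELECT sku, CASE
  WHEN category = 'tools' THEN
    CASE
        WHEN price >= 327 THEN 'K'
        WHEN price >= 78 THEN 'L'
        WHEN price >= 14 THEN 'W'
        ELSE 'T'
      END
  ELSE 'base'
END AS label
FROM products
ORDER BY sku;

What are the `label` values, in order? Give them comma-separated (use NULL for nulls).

base, base, base, base, L, base, L, base, base

sku=S10: category='auto' → outer ELSE → base
sku=S12: category='auto' → outer ELSE → base
sku=S28: category='toys' → outer ELSE → base
sku=S36: category='food' → outer ELSE → base
sku=S44: category='tools' → inner[price >= 78] → L
sku=S45: category='books' → outer ELSE → base
sku=S74: category='tools' → inner[price >= 78] → L
sku=S88: category='food' → outer ELSE → base
sku=S93: category='auto' → outer ELSE → base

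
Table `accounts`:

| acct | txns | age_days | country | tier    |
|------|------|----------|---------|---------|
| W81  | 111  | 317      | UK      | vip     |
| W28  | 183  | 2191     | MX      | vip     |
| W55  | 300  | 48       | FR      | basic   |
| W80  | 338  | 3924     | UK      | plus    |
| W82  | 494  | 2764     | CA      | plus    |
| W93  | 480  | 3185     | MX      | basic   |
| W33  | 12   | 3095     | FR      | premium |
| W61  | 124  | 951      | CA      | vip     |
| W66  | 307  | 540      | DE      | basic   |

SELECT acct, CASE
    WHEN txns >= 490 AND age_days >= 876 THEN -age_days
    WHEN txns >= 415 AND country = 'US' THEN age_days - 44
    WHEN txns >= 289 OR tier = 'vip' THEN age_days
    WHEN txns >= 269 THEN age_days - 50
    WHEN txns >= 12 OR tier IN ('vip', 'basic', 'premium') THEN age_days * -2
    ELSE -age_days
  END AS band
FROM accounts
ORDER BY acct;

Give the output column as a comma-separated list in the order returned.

acct=W28: txns >= 289 OR tier = 'vip' → 2191
acct=W33: txns >= 12 OR tier IN ('vip', 'basic', 'premium') → -6190
acct=W55: txns >= 289 OR tier = 'vip' → 48
acct=W61: txns >= 289 OR tier = 'vip' → 951
acct=W66: txns >= 289 OR tier = 'vip' → 540
acct=W80: txns >= 289 OR tier = 'vip' → 3924
acct=W81: txns >= 289 OR tier = 'vip' → 317
acct=W82: txns >= 490 AND age_days >= 876 → -2764
acct=W93: txns >= 289 OR tier = 'vip' → 3185

2191, -6190, 48, 951, 540, 3924, 317, -2764, 3185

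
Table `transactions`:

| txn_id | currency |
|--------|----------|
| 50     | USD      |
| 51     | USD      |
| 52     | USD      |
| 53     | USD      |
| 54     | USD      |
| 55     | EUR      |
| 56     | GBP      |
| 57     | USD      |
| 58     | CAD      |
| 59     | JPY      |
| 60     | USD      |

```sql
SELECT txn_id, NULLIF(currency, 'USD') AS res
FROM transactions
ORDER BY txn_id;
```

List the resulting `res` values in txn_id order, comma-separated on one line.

NULL, NULL, NULL, NULL, NULL, EUR, GBP, NULL, CAD, JPY, NULL

txn_id=50: currency=USD vs USD: equal → NULL
txn_id=51: currency=USD vs USD: equal → NULL
txn_id=52: currency=USD vs USD: equal → NULL
txn_id=53: currency=USD vs USD: equal → NULL
txn_id=54: currency=USD vs USD: equal → NULL
txn_id=55: currency=EUR vs USD: differ → EUR
txn_id=56: currency=GBP vs USD: differ → GBP
txn_id=57: currency=USD vs USD: equal → NULL
txn_id=58: currency=CAD vs USD: differ → CAD
txn_id=59: currency=JPY vs USD: differ → JPY
txn_id=60: currency=USD vs USD: equal → NULL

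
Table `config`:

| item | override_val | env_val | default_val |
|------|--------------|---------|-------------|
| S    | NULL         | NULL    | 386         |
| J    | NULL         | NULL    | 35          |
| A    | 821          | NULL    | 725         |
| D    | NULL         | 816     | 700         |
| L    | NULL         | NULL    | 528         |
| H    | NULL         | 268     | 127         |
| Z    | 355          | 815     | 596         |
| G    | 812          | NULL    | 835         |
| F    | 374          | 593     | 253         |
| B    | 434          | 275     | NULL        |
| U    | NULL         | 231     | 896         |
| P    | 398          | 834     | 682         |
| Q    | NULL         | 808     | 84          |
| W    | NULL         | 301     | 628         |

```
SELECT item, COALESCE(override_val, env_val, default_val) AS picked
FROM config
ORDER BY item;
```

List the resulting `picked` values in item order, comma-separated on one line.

821, 434, 816, 374, 812, 268, 35, 528, 398, 808, 386, 231, 301, 355

item=A: override_val=821 → 821
item=B: override_val=434 → 434
item=D: override_val=NULL, env_val=816 → 816
item=F: override_val=374 → 374
item=G: override_val=812 → 812
item=H: override_val=NULL, env_val=268 → 268
item=J: override_val=NULL, env_val=NULL, default_val=35 → 35
item=L: override_val=NULL, env_val=NULL, default_val=528 → 528
item=P: override_val=398 → 398
item=Q: override_val=NULL, env_val=808 → 808
item=S: override_val=NULL, env_val=NULL, default_val=386 → 386
item=U: override_val=NULL, env_val=231 → 231
item=W: override_val=NULL, env_val=301 → 301
item=Z: override_val=355 → 355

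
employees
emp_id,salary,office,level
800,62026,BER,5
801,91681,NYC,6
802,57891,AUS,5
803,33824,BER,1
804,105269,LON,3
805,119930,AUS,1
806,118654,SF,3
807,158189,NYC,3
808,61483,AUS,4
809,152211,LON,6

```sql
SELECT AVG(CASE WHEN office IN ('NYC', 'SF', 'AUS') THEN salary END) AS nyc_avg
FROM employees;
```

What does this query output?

emp_id=800: ✗
emp_id=801: ✓ → 91681
emp_id=802: ✓ → 57891
emp_id=803: ✗
emp_id=804: ✗
emp_id=805: ✓ → 119930
emp_id=806: ✓ → 118654
emp_id=807: ✓ → 158189
emp_id=808: ✓ → 61483
emp_id=809: ✗
nyc_avg = (91681 + 57891 + 119930 + 118654 + 158189 + 61483) / 6 = 101304.6666666667

101304.6666666667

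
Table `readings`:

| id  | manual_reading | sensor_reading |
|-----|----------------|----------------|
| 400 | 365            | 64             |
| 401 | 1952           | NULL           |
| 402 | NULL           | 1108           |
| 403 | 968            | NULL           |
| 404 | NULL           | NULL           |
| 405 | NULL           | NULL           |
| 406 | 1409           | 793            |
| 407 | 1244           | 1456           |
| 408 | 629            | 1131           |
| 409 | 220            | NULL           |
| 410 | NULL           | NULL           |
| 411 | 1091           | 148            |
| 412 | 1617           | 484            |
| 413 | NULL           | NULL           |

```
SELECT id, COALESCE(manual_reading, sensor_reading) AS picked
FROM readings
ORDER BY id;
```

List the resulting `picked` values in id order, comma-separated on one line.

id=400: manual_reading=365 → 365
id=401: manual_reading=1952 → 1952
id=402: manual_reading=NULL, sensor_reading=1108 → 1108
id=403: manual_reading=968 → 968
id=404: manual_reading=NULL, sensor_reading=NULL (all NULL) → NULL
id=405: manual_reading=NULL, sensor_reading=NULL (all NULL) → NULL
id=406: manual_reading=1409 → 1409
id=407: manual_reading=1244 → 1244
id=408: manual_reading=629 → 629
id=409: manual_reading=220 → 220
id=410: manual_reading=NULL, sensor_reading=NULL (all NULL) → NULL
id=411: manual_reading=1091 → 1091
id=412: manual_reading=1617 → 1617
id=413: manual_reading=NULL, sensor_reading=NULL (all NULL) → NULL

365, 1952, 1108, 968, NULL, NULL, 1409, 1244, 629, 220, NULL, 1091, 1617, NULL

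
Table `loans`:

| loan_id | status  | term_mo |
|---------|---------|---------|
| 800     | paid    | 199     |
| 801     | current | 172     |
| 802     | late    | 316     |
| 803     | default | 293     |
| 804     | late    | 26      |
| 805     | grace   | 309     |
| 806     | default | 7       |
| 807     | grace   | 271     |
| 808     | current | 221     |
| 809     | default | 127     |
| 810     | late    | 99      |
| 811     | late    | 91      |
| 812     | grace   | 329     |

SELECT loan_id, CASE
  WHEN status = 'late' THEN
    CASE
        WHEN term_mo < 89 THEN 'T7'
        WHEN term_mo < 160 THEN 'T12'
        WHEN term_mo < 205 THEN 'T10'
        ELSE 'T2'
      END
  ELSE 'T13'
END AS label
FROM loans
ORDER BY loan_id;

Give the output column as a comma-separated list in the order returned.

loan_id=800: status='paid' → outer ELSE → T13
loan_id=801: status='current' → outer ELSE → T13
loan_id=802: status='late' → inner[ELSE] → T2
loan_id=803: status='default' → outer ELSE → T13
loan_id=804: status='late' → inner[term_mo < 89] → T7
loan_id=805: status='grace' → outer ELSE → T13
loan_id=806: status='default' → outer ELSE → T13
loan_id=807: status='grace' → outer ELSE → T13
loan_id=808: status='current' → outer ELSE → T13
loan_id=809: status='default' → outer ELSE → T13
loan_id=810: status='late' → inner[term_mo < 160] → T12
loan_id=811: status='late' → inner[term_mo < 160] → T12
loan_id=812: status='grace' → outer ELSE → T13

T13, T13, T2, T13, T7, T13, T13, T13, T13, T13, T12, T12, T13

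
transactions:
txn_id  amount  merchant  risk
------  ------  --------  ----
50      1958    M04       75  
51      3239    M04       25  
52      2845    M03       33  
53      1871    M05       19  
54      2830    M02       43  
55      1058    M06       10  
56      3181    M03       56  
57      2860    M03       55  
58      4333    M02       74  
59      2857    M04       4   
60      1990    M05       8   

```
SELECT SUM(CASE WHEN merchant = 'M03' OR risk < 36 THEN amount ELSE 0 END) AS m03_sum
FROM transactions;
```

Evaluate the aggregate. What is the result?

19901

txn_id=50: ✗
txn_id=51: ✓ → 3239
txn_id=52: ✓ → 2845
txn_id=53: ✓ → 1871
txn_id=54: ✗
txn_id=55: ✓ → 1058
txn_id=56: ✓ → 3181
txn_id=57: ✓ → 2860
txn_id=58: ✗
txn_id=59: ✓ → 2857
txn_id=60: ✓ → 1990
m03_sum = 3239 + 2845 + 1871 + 1058 + 3181 + 2860 + 2857 + 1990 = 19901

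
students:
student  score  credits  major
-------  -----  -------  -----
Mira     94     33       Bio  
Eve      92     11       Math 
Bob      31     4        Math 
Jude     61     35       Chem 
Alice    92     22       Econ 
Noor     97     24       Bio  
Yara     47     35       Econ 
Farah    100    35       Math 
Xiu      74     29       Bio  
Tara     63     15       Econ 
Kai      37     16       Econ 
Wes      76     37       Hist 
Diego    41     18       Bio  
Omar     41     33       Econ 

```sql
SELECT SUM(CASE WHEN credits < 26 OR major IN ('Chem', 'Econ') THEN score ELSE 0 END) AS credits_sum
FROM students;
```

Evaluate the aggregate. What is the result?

602

student=Mira: ✗
student=Eve: ✓ → 92
student=Bob: ✓ → 31
student=Jude: ✓ → 61
student=Alice: ✓ → 92
student=Noor: ✓ → 97
student=Yara: ✓ → 47
student=Farah: ✗
student=Xiu: ✗
student=Tara: ✓ → 63
student=Kai: ✓ → 37
student=Wes: ✗
student=Diego: ✓ → 41
student=Omar: ✓ → 41
credits_sum = 92 + 31 + 61 + 92 + 97 + 47 + 63 + 37 + 41 + 41 = 602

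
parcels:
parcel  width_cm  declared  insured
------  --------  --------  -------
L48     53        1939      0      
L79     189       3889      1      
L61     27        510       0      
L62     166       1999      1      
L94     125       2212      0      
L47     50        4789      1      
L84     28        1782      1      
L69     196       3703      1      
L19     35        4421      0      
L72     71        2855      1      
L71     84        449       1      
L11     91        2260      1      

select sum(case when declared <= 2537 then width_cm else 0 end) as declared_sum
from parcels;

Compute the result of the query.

parcel=L48: ✓ → 53
parcel=L79: ✗
parcel=L61: ✓ → 27
parcel=L62: ✓ → 166
parcel=L94: ✓ → 125
parcel=L47: ✗
parcel=L84: ✓ → 28
parcel=L69: ✗
parcel=L19: ✗
parcel=L72: ✗
parcel=L71: ✓ → 84
parcel=L11: ✓ → 91
declared_sum = 53 + 27 + 166 + 125 + 28 + 84 + 91 = 574

574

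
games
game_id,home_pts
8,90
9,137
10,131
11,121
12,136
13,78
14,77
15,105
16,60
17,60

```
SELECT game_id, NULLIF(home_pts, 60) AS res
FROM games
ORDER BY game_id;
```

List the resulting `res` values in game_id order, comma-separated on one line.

game_id=8: home_pts=90 vs 60: differ → 90
game_id=9: home_pts=137 vs 60: differ → 137
game_id=10: home_pts=131 vs 60: differ → 131
game_id=11: home_pts=121 vs 60: differ → 121
game_id=12: home_pts=136 vs 60: differ → 136
game_id=13: home_pts=78 vs 60: differ → 78
game_id=14: home_pts=77 vs 60: differ → 77
game_id=15: home_pts=105 vs 60: differ → 105
game_id=16: home_pts=60 vs 60: equal → NULL
game_id=17: home_pts=60 vs 60: equal → NULL

90, 137, 131, 121, 136, 78, 77, 105, NULL, NULL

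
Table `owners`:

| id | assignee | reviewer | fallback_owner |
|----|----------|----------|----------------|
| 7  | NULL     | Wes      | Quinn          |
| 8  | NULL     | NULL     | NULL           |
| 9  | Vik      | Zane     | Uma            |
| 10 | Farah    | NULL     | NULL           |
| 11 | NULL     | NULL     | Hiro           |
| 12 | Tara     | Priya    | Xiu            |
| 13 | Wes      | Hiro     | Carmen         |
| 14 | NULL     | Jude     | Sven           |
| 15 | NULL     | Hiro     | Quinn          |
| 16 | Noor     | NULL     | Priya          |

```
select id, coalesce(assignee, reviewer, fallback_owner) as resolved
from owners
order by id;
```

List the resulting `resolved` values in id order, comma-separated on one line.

id=7: assignee=NULL, reviewer=Wes → Wes
id=8: assignee=NULL, reviewer=NULL, fallback_owner=NULL (all NULL) → NULL
id=9: assignee=Vik → Vik
id=10: assignee=Farah → Farah
id=11: assignee=NULL, reviewer=NULL, fallback_owner=Hiro → Hiro
id=12: assignee=Tara → Tara
id=13: assignee=Wes → Wes
id=14: assignee=NULL, reviewer=Jude → Jude
id=15: assignee=NULL, reviewer=Hiro → Hiro
id=16: assignee=Noor → Noor

Wes, NULL, Vik, Farah, Hiro, Tara, Wes, Jude, Hiro, Noor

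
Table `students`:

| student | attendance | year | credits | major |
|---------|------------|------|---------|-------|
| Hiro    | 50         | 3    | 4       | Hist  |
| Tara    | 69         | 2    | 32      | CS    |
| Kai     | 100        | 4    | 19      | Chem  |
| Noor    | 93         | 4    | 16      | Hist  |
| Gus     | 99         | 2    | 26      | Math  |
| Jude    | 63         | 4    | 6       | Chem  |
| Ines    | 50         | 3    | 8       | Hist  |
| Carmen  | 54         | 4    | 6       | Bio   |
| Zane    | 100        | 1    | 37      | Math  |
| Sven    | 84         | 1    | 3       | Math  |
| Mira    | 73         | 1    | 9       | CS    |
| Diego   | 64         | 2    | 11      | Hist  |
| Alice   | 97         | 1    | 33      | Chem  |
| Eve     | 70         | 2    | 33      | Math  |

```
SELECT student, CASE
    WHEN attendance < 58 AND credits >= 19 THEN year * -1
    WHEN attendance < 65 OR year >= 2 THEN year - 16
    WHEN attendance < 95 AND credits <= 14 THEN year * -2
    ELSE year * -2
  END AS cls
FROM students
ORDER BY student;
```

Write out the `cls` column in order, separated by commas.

-2, -12, -14, -14, -14, -13, -13, -12, -12, -2, -12, -2, -14, -2

student=Alice: ELSE → -2
student=Carmen: attendance < 65 OR year >= 2 → -12
student=Diego: attendance < 65 OR year >= 2 → -14
student=Eve: attendance < 65 OR year >= 2 → -14
student=Gus: attendance < 65 OR year >= 2 → -14
student=Hiro: attendance < 65 OR year >= 2 → -13
student=Ines: attendance < 65 OR year >= 2 → -13
student=Jude: attendance < 65 OR year >= 2 → -12
student=Kai: attendance < 65 OR year >= 2 → -12
student=Mira: attendance < 95 AND credits <= 14 → -2
student=Noor: attendance < 65 OR year >= 2 → -12
student=Sven: attendance < 95 AND credits <= 14 → -2
student=Tara: attendance < 65 OR year >= 2 → -14
student=Zane: ELSE → -2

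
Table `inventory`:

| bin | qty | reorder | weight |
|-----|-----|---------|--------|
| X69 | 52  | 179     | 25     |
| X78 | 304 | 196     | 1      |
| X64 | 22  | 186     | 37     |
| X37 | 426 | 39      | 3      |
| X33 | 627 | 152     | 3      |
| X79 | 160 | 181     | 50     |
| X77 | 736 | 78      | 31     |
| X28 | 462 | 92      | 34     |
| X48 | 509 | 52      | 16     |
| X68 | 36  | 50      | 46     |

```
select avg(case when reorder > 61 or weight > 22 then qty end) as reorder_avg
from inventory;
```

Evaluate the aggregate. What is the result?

299.875

bin=X69: ✓ → 52
bin=X78: ✓ → 304
bin=X64: ✓ → 22
bin=X37: ✗
bin=X33: ✓ → 627
bin=X79: ✓ → 160
bin=X77: ✓ → 736
bin=X28: ✓ → 462
bin=X48: ✗
bin=X68: ✓ → 36
reorder_avg = (52 + 304 + 22 + 627 + 160 + 736 + 462 + 36) / 8 = 299.875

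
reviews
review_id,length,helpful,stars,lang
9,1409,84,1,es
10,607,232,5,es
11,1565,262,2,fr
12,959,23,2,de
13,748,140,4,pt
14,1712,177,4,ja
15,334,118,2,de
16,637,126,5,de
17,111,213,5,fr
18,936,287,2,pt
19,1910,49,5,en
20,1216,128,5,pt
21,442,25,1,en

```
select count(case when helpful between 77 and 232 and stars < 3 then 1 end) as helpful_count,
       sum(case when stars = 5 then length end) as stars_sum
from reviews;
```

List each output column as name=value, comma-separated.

helpful_count=2, stars_sum=4481

[helpful_count: helpful between 77 and 232 and stars < 3]
review_id=9: ✓ → 1
review_id=10: ✗
review_id=11: ✗
review_id=12: ✗
review_id=13: ✗
review_id=14: ✗
review_id=15: ✓ → 1
review_id=16: ✗
review_id=17: ✗
review_id=18: ✗
review_id=19: ✗
review_id=20: ✗
review_id=21: ✗
helpful_count = COUNT(1, 1) = 2
—
[stars_sum: stars = 5]
review_id=9: ✗
review_id=10: ✓ → 607
review_id=11: ✗
review_id=12: ✗
review_id=13: ✗
review_id=14: ✗
review_id=15: ✗
review_id=16: ✓ → 637
review_id=17: ✓ → 111
review_id=18: ✗
review_id=19: ✓ → 1910
review_id=20: ✓ → 1216
review_id=21: ✗
stars_sum = 607 + 637 + 111 + 1910 + 1216 = 4481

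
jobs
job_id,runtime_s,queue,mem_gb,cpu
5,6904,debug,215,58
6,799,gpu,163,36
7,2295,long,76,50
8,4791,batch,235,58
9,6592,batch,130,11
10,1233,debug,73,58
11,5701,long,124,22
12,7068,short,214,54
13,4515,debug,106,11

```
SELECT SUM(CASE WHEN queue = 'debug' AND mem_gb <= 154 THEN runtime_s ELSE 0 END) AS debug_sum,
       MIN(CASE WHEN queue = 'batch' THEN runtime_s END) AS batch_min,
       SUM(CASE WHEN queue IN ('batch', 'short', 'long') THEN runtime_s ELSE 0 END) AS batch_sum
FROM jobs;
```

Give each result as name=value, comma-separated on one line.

debug_sum=5748, batch_min=4791, batch_sum=26447

[debug_sum: queue = 'debug' AND mem_gb <= 154]
job_id=5: ✗
job_id=6: ✗
job_id=7: ✗
job_id=8: ✗
job_id=9: ✗
job_id=10: ✓ → 1233
job_id=11: ✗
job_id=12: ✗
job_id=13: ✓ → 4515
debug_sum = 1233 + 4515 = 5748
—
[batch_min: queue = 'batch']
job_id=5: ✗
job_id=6: ✗
job_id=7: ✗
job_id=8: ✓ → 4791
job_id=9: ✓ → 6592
job_id=10: ✗
job_id=11: ✗
job_id=12: ✗
job_id=13: ✗
batch_min = MIN(4791, 6592) = 4791
—
[batch_sum: queue IN ('batch', 'short', 'long')]
job_id=5: ✗
job_id=6: ✗
job_id=7: ✓ → 2295
job_id=8: ✓ → 4791
job_id=9: ✓ → 6592
job_id=10: ✗
job_id=11: ✓ → 5701
job_id=12: ✓ → 7068
job_id=13: ✗
batch_sum = 2295 + 4791 + 6592 + 5701 + 7068 = 26447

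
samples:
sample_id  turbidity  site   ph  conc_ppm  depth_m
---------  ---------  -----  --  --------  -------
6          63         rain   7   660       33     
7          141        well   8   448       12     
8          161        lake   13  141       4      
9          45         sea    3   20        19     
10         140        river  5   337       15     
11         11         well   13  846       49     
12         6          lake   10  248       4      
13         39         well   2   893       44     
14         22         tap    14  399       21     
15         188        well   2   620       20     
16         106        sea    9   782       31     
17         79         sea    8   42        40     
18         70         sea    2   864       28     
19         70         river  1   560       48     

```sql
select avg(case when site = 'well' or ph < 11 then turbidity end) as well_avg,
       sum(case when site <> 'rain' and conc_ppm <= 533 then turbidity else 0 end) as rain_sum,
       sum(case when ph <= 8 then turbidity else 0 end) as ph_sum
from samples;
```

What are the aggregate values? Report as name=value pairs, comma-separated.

[well_avg: site = 'well' or ph < 11]
sample_id=6: ✓ → 63
sample_id=7: ✓ → 141
sample_id=8: ✗
sample_id=9: ✓ → 45
sample_id=10: ✓ → 140
sample_id=11: ✓ → 11
sample_id=12: ✓ → 6
sample_id=13: ✓ → 39
sample_id=14: ✗
sample_id=15: ✓ → 188
sample_id=16: ✓ → 106
sample_id=17: ✓ → 79
sample_id=18: ✓ → 70
sample_id=19: ✓ → 70
well_avg = (63 + 141 + 45 + 140 + 11 + 6 + 39 + 188 + 106 + 79 + 70 + 70) / 12 = 79.8333333333
—
[rain_sum: site <> 'rain' and conc_ppm <= 533]
sample_id=6: ✗
sample_id=7: ✓ → 141
sample_id=8: ✓ → 161
sample_id=9: ✓ → 45
sample_id=10: ✓ → 140
sample_id=11: ✗
sample_id=12: ✓ → 6
sample_id=13: ✗
sample_id=14: ✓ → 22
sample_id=15: ✗
sample_id=16: ✗
sample_id=17: ✓ → 79
sample_id=18: ✗
sample_id=19: ✗
rain_sum = 141 + 161 + 45 + 140 + 6 + 22 + 79 = 594
—
[ph_sum: ph <= 8]
sample_id=6: ✓ → 63
sample_id=7: ✓ → 141
sample_id=8: ✗
sample_id=9: ✓ → 45
sample_id=10: ✓ → 140
sample_id=11: ✗
sample_id=12: ✗
sample_id=13: ✓ → 39
sample_id=14: ✗
sample_id=15: ✓ → 188
sample_id=16: ✗
sample_id=17: ✓ → 79
sample_id=18: ✓ → 70
sample_id=19: ✓ → 70
ph_sum = 63 + 141 + 45 + 140 + 39 + 188 + 79 + 70 + 70 = 835

well_avg=79.8333333333, rain_sum=594, ph_sum=835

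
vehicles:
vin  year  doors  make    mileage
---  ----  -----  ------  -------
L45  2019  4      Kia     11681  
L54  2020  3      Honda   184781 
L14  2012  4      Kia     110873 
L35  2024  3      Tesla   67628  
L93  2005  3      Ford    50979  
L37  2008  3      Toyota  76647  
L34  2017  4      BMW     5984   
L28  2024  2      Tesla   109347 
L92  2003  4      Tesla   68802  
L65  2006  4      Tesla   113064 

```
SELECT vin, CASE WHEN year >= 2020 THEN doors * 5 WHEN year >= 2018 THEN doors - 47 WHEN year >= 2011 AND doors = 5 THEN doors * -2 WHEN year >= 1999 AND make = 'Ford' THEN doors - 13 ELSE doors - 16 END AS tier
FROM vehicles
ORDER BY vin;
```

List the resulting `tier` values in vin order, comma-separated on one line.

-12, 10, -12, 15, -13, -43, 15, -12, -12, -10

vin=L14: ELSE → -12
vin=L28: year >= 2020 → 10
vin=L34: ELSE → -12
vin=L35: year >= 2020 → 15
vin=L37: ELSE → -13
vin=L45: year >= 2018 → -43
vin=L54: year >= 2020 → 15
vin=L65: ELSE → -12
vin=L92: ELSE → -12
vin=L93: year >= 1999 AND make = 'Ford' → -10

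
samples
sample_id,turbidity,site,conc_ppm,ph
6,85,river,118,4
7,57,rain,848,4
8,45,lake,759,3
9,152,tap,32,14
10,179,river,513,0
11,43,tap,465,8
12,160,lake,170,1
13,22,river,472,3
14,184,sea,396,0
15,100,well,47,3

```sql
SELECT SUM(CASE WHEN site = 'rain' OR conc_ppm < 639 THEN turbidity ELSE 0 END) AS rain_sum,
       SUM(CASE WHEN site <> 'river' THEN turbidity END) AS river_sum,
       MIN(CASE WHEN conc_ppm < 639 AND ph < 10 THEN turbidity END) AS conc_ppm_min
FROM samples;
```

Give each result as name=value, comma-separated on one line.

[rain_sum: site = 'rain' OR conc_ppm < 639]
sample_id=6: ✓ → 85
sample_id=7: ✓ → 57
sample_id=8: ✗
sample_id=9: ✓ → 152
sample_id=10: ✓ → 179
sample_id=11: ✓ → 43
sample_id=12: ✓ → 160
sample_id=13: ✓ → 22
sample_id=14: ✓ → 184
sample_id=15: ✓ → 100
rain_sum = 85 + 57 + 152 + 179 + 43 + 160 + 22 + 184 + 100 = 982
—
[river_sum: site <> 'river']
sample_id=6: ✗
sample_id=7: ✓ → 57
sample_id=8: ✓ → 45
sample_id=9: ✓ → 152
sample_id=10: ✗
sample_id=11: ✓ → 43
sample_id=12: ✓ → 160
sample_id=13: ✗
sample_id=14: ✓ → 184
sample_id=15: ✓ → 100
river_sum = 57 + 45 + 152 + 43 + 160 + 184 + 100 = 741
—
[conc_ppm_min: conc_ppm < 639 AND ph < 10]
sample_id=6: ✓ → 85
sample_id=7: ✗
sample_id=8: ✗
sample_id=9: ✗
sample_id=10: ✓ → 179
sample_id=11: ✓ → 43
sample_id=12: ✓ → 160
sample_id=13: ✓ → 22
sample_id=14: ✓ → 184
sample_id=15: ✓ → 100
conc_ppm_min = MIN(85, 179, 43, 160, 22, 184, 100) = 22

rain_sum=982, river_sum=741, conc_ppm_min=22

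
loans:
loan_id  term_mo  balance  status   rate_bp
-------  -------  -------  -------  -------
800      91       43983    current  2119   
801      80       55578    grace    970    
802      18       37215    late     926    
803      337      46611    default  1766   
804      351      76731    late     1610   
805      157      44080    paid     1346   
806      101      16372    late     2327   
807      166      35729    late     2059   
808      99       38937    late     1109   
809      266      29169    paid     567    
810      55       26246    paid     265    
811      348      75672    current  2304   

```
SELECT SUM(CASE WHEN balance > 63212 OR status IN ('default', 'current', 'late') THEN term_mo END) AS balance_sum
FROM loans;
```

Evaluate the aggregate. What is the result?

1511

loan_id=800: ✓ → 91
loan_id=801: ✗
loan_id=802: ✓ → 18
loan_id=803: ✓ → 337
loan_id=804: ✓ → 351
loan_id=805: ✗
loan_id=806: ✓ → 101
loan_id=807: ✓ → 166
loan_id=808: ✓ → 99
loan_id=809: ✗
loan_id=810: ✗
loan_id=811: ✓ → 348
balance_sum = 91 + 18 + 337 + 351 + 101 + 166 + 99 + 348 = 1511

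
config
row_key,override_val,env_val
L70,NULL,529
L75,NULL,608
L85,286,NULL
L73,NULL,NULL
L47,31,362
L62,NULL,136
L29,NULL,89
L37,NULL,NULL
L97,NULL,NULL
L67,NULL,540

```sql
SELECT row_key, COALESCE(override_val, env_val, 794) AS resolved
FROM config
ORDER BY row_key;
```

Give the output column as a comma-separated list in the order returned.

89, 794, 31, 136, 540, 529, 794, 608, 286, 794

row_key=L29: override_val=NULL, env_val=89 → 89
row_key=L37: override_val=NULL, env_val=NULL, → literal 794 → 794
row_key=L47: override_val=31 → 31
row_key=L62: override_val=NULL, env_val=136 → 136
row_key=L67: override_val=NULL, env_val=540 → 540
row_key=L70: override_val=NULL, env_val=529 → 529
row_key=L73: override_val=NULL, env_val=NULL, → literal 794 → 794
row_key=L75: override_val=NULL, env_val=608 → 608
row_key=L85: override_val=286 → 286
row_key=L97: override_val=NULL, env_val=NULL, → literal 794 → 794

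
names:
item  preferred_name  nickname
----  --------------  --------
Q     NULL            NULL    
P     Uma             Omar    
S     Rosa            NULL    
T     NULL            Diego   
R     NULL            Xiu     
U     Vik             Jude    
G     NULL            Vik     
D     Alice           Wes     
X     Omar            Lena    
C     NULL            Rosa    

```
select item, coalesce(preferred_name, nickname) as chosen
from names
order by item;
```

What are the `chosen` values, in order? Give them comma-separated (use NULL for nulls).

Rosa, Alice, Vik, Uma, NULL, Xiu, Rosa, Diego, Vik, Omar

item=C: preferred_name=NULL, nickname=Rosa → Rosa
item=D: preferred_name=Alice → Alice
item=G: preferred_name=NULL, nickname=Vik → Vik
item=P: preferred_name=Uma → Uma
item=Q: preferred_name=NULL, nickname=NULL (all NULL) → NULL
item=R: preferred_name=NULL, nickname=Xiu → Xiu
item=S: preferred_name=Rosa → Rosa
item=T: preferred_name=NULL, nickname=Diego → Diego
item=U: preferred_name=Vik → Vik
item=X: preferred_name=Omar → Omar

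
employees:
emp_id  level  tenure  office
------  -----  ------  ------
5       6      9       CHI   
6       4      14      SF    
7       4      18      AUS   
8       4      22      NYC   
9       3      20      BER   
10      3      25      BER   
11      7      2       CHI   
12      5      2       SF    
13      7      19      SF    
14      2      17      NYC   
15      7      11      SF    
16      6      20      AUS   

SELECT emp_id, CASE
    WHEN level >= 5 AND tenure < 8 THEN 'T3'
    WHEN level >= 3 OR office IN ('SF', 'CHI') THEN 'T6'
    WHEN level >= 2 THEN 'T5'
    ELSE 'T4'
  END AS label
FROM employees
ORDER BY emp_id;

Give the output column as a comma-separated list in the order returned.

emp_id=5: level >= 3 OR office IN ('SF', 'CHI') → T6
emp_id=6: level >= 3 OR office IN ('SF', 'CHI') → T6
emp_id=7: level >= 3 OR office IN ('SF', 'CHI') → T6
emp_id=8: level >= 3 OR office IN ('SF', 'CHI') → T6
emp_id=9: level >= 3 OR office IN ('SF', 'CHI') → T6
emp_id=10: level >= 3 OR office IN ('SF', 'CHI') → T6
emp_id=11: level >= 5 AND tenure < 8 → T3
emp_id=12: level >= 5 AND tenure < 8 → T3
emp_id=13: level >= 3 OR office IN ('SF', 'CHI') → T6
emp_id=14: level >= 2 → T5
emp_id=15: level >= 3 OR office IN ('SF', 'CHI') → T6
emp_id=16: level >= 3 OR office IN ('SF', 'CHI') → T6

T6, T6, T6, T6, T6, T6, T3, T3, T6, T5, T6, T6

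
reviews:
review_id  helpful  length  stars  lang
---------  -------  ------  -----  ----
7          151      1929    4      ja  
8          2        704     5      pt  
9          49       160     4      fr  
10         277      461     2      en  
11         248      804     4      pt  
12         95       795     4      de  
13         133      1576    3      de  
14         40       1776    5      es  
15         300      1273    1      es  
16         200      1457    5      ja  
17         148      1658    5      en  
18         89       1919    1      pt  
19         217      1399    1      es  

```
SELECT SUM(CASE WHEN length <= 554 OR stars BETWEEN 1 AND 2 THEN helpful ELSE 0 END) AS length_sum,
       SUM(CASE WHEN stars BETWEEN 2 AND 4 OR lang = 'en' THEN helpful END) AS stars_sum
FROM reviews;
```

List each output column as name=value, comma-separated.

length_sum=932, stars_sum=1101

[length_sum: length <= 554 OR stars BETWEEN 1 AND 2]
review_id=7: ✗
review_id=8: ✗
review_id=9: ✓ → 49
review_id=10: ✓ → 277
review_id=11: ✗
review_id=12: ✗
review_id=13: ✗
review_id=14: ✗
review_id=15: ✓ → 300
review_id=16: ✗
review_id=17: ✗
review_id=18: ✓ → 89
review_id=19: ✓ → 217
length_sum = 49 + 277 + 300 + 89 + 217 = 932
—
[stars_sum: stars BETWEEN 2 AND 4 OR lang = 'en']
review_id=7: ✓ → 151
review_id=8: ✗
review_id=9: ✓ → 49
review_id=10: ✓ → 277
review_id=11: ✓ → 248
review_id=12: ✓ → 95
review_id=13: ✓ → 133
review_id=14: ✗
review_id=15: ✗
review_id=16: ✗
review_id=17: ✓ → 148
review_id=18: ✗
review_id=19: ✗
stars_sum = 151 + 49 + 277 + 248 + 95 + 133 + 148 = 1101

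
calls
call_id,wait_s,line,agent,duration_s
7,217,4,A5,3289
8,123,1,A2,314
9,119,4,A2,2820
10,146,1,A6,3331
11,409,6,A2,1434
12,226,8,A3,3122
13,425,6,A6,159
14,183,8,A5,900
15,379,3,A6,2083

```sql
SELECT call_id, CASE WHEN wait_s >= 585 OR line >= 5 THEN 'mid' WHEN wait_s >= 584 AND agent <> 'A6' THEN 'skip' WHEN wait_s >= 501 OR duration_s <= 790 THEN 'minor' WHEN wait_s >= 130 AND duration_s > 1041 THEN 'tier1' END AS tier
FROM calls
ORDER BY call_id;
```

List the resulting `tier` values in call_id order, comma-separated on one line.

tier1, minor, NULL, tier1, mid, mid, mid, mid, tier1

call_id=7: wait_s >= 130 AND duration_s > 1041 → tier1
call_id=8: wait_s >= 501 OR duration_s <= 790 → minor
call_id=9: (no match → NULL) → NULL
call_id=10: wait_s >= 130 AND duration_s > 1041 → tier1
call_id=11: wait_s >= 585 OR line >= 5 → mid
call_id=12: wait_s >= 585 OR line >= 5 → mid
call_id=13: wait_s >= 585 OR line >= 5 → mid
call_id=14: wait_s >= 585 OR line >= 5 → mid
call_id=15: wait_s >= 130 AND duration_s > 1041 → tier1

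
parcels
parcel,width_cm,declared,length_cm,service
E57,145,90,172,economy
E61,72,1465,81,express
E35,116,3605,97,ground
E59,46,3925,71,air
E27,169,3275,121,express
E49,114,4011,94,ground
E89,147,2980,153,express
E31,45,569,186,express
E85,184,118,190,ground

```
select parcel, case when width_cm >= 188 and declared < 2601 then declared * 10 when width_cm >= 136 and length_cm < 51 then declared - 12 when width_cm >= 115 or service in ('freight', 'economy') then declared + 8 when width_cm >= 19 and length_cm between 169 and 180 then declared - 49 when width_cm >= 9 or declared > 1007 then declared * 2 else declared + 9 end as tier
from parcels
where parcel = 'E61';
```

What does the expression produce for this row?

parcel = E61: width_cm=72, declared=1465, length_cm=81, service=express.
width_cm >= 188 and declared < 2601 → false
width_cm >= 136 and length_cm < 51 → false
width_cm >= 115 or service in ('freight', 'economy') → false
width_cm >= 19 and length_cm between 169 and 180 → false
width_cm >= 9 or declared > 1007 → true → 2930

2930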